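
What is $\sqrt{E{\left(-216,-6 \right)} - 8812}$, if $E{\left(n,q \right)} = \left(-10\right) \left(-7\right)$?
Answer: $i \sqrt{8742} \approx 93.499 i$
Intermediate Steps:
$E{\left(n,q \right)} = 70$
$\sqrt{E{\left(-216,-6 \right)} - 8812} = \sqrt{70 - 8812} = \sqrt{-8742} = i \sqrt{8742}$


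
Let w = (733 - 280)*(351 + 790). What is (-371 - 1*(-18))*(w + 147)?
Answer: -182508060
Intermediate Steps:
w = 516873 (w = 453*1141 = 516873)
(-371 - 1*(-18))*(w + 147) = (-371 - 1*(-18))*(516873 + 147) = (-371 + 18)*517020 = -353*517020 = -182508060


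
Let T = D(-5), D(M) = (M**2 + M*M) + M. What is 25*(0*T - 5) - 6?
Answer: -131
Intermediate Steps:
D(M) = M + 2*M**2 (D(M) = (M**2 + M**2) + M = 2*M**2 + M = M + 2*M**2)
T = 45 (T = -5*(1 + 2*(-5)) = -5*(1 - 10) = -5*(-9) = 45)
25*(0*T - 5) - 6 = 25*(0*45 - 5) - 6 = 25*(0 - 5) - 6 = 25*(-5) - 6 = -125 - 6 = -131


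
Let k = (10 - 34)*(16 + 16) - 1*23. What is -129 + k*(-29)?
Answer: 22810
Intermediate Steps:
k = -791 (k = -24*32 - 23 = -768 - 23 = -791)
-129 + k*(-29) = -129 - 791*(-29) = -129 + 22939 = 22810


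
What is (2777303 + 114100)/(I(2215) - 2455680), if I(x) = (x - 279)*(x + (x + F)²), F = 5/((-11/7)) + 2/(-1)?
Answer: 2891403/9455894384 ≈ 0.00030578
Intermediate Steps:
F = -57/11 (F = 5/((-11*⅐)) + 2*(-1) = 5/(-11/7) - 2 = 5*(-7/11) - 2 = -35/11 - 2 = -57/11 ≈ -5.1818)
I(x) = (-279 + x)*(x + (-57/11 + x)²) (I(x) = (x - 279)*(x + (x - 57/11)²) = (-279 + x)*(x + (-57/11 + x)²))
(2777303 + 114100)/(I(2215) - 2455680) = (2777303 + 114100)/((-906471/121 + 2215³ - 3172/11*2215² + (319356/121)*2215) - 2455680) = 2891403/((-906471/121 + 10867288375 - 3172/11*4906225 + 707373540/121) - 2455680) = 2891403/((-906471/121 + 10867288375 - 15562545700/11 + 707373540/121) - 2455680) = 2891403/(9458350064 - 2455680) = 2891403/9455894384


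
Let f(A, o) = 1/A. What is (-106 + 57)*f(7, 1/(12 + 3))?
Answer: -7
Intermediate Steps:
(-106 + 57)*f(7, 1/(12 + 3)) = (-106 + 57)/7 = -49*⅐ = -7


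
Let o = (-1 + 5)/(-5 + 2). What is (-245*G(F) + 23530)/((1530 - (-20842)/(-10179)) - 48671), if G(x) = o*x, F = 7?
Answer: -262787850/479869081 ≈ -0.54762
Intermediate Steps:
o = -4/3 (o = 4/(-3) = 4*(-⅓) = -4/3 ≈ -1.3333)
G(x) = -4*x/3
(-245*G(F) + 23530)/((1530 - (-20842)/(-10179)) - 48671) = (-(-980)*7/3 + 23530)/((1530 - (-20842)/(-10179)) - 48671) = (-245*(-28/3) + 23530)/((1530 - (-20842)*(-1)/10179) - 48671) = (6860/3 + 23530)/((1530 - 1*20842/10179) - 48671) = 77450/(3*((1530 - 20842/10179) - 48671)) = 77450/(3*(15553028/10179 - 48671)) = 77450/(3*(-479869081/10179)) = (77450/3)*(-10179/479869081) = -262787850/479869081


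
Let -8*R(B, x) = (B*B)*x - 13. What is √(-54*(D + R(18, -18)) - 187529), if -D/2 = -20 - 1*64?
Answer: I*√944219/2 ≈ 485.85*I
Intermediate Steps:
R(B, x) = 13/8 - x*B²/8 (R(B, x) = -((B*B)*x - 13)/8 = -(B²*x - 13)/8 = -(x*B² - 13)/8 = -(-13 + x*B²)/8 = 13/8 - x*B²/8)
D = 168 (D = -2*(-20 - 1*64) = -2*(-20 - 64) = -2*(-84) = 168)
√(-54*(D + R(18, -18)) - 187529) = √(-54*(168 + (13/8 - ⅛*(-18)*18²)) - 187529) = √(-54*(168 + (13/8 - ⅛*(-18)*324)) - 187529) = √(-54*(168 + (13/8 + 729)) - 187529) = √(-54*(168 + 5845/8) - 187529) = √(-54*7189/8 - 187529) = √(-194103/4 - 187529) = √(-944219/4) = I*√944219/2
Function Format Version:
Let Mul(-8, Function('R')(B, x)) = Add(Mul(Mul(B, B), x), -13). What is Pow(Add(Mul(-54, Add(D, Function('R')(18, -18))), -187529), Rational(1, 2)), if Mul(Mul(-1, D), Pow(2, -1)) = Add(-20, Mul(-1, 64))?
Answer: Mul(Rational(1, 2), I, Pow(944219, Rational(1, 2))) ≈ Mul(485.85, I)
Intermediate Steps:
Function('R')(B, x) = Add(Rational(13, 8), Mul(Rational(-1, 8), x, Pow(B, 2))) (Function('R')(B, x) = Mul(Rational(-1, 8), Add(Mul(Mul(B, B), x), -13)) = Mul(Rational(-1, 8), Add(Mul(Pow(B, 2), x), -13)) = Mul(Rational(-1, 8), Add(Mul(x, Pow(B, 2)), -13)) = Mul(Rational(-1, 8), Add(-13, Mul(x, Pow(B, 2)))) = Add(Rational(13, 8), Mul(Rational(-1, 8), x, Pow(B, 2))))
D = 168 (D = Mul(-2, Add(-20, Mul(-1, 64))) = Mul(-2, Add(-20, -64)) = Mul(-2, -84) = 168)
Pow(Add(Mul(-54, Add(D, Function('R')(18, -18))), -187529), Rational(1, 2)) = Pow(Add(Mul(-54, Add(168, Add(Rational(13, 8), Mul(Rational(-1, 8), -18, Pow(18, 2))))), -187529), Rational(1, 2)) = Pow(Add(Mul(-54, Add(168, Add(Rational(13, 8), Mul(Rational(-1, 8), -18, 324)))), -187529), Rational(1, 2)) = Pow(Add(Mul(-54, Add(168, Add(Rational(13, 8), 729))), -187529), Rational(1, 2)) = Pow(Add(Mul(-54, Add(168, Rational(5845, 8))), -187529), Rational(1, 2)) = Pow(Add(Mul(-54, Rational(7189, 8)), -187529), Rational(1, 2)) = Pow(Add(Rational(-194103, 4), -187529), Rational(1, 2)) = Pow(Rational(-944219, 4), Rational(1, 2)) = Mul(Rational(1, 2), I, Pow(944219, Rational(1, 2)))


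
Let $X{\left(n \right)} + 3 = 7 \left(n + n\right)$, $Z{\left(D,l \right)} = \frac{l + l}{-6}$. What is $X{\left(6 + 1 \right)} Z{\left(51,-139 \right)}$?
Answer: $\frac{13205}{3} \approx 4401.7$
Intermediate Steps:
$Z{\left(D,l \right)} = - \frac{l}{3}$ ($Z{\left(D,l \right)} = - \frac{2 l}{6} = - \frac{l}{3}$)
$X{\left(n \right)} = -3 + 14 n$ ($X{\left(n \right)} = -3 + 7 \left(n + n\right) = -3 + 7 \cdot 2 n = -3 + 14 n$)
$X{\left(6 + 1 \right)} Z{\left(51,-139 \right)} = \left(-3 + 14 \left(6 + 1\right)\right) \left(\left(- \frac{1}{3}\right) \left(-139\right)\right) = \left(-3 + 14 \cdot 7\right) \frac{139}{3} = \left(-3 + 98\right) \frac{139}{3} = 95 \cdot \frac{139}{3} = \frac{13205}{3}$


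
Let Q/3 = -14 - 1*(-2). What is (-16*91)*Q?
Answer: 52416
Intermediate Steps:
Q = -36 (Q = 3*(-14 - 1*(-2)) = 3*(-14 + 2) = 3*(-12) = -36)
(-16*91)*Q = -16*91*(-36) = -1456*(-36) = 52416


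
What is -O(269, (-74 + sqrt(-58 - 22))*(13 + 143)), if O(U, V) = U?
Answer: -269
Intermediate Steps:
-O(269, (-74 + sqrt(-58 - 22))*(13 + 143)) = -1*269 = -269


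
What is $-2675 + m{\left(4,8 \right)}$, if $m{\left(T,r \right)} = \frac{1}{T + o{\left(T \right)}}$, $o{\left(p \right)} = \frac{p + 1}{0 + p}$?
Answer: $- \frac{56171}{21} \approx -2674.8$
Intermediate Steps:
$o{\left(p \right)} = \frac{1 + p}{p}$
$m{\left(T,r \right)} = \frac{1}{T + \frac{1 + T}{T}}$
$-2675 + m{\left(4,8 \right)} = -2675 + \frac{4}{1 + 4 + 4^{2}} = -2675 + \frac{4}{1 + 4 + 16} = -2675 + \frac{4}{21} = - \frac{56171}{21}$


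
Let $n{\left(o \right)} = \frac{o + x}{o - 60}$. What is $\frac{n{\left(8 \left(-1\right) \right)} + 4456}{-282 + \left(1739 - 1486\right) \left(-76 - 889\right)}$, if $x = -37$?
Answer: $- \frac{303053}{16621036} \approx -0.018233$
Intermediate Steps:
$n{\left(o \right)} = \frac{-37 + o}{-60 + o}$ ($n{\left(o \right)} = \frac{o - 37}{o - 60} = \frac{-37 + o}{-60 + o}$)
$\frac{n{\left(8 \left(-1\right) \right)} + 4456}{-282 + \left(1739 - 1486\right) \left(-76 - 889\right)} = \frac{\frac{-37 + 8 \left(-1\right)}{-60 + 8 \left(-1\right)} + 4456}{-282 + \left(1739 - 1486\right) \left(-76 - 889\right)} = \frac{\frac{-37 - 8}{-60 - 8} + 4456}{-282 + 253 \left(-965\right)} = \frac{\frac{1}{-68} \left(-45\right) + 4456}{-282 - 244145} = \frac{\left(- \frac{1}{68}\right) \left(-45\right) + 4456}{-244427} = \left(\frac{45}{68} + 4456\right) \left(- \frac{1}{244427}\right) = \frac{303053}{68} \left(- \frac{1}{244427}\right) = - \frac{303053}{16621036}$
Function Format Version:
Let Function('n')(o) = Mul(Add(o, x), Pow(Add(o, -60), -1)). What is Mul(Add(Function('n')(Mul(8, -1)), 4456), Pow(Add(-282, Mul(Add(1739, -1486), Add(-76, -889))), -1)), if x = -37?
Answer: Rational(-303053, 16621036) ≈ -0.018233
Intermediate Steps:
Function('n')(o) = Mul(Pow(Add(-60, o), -1), Add(-37, o)) (Function('n')(o) = Mul(Add(o, -37), Pow(Add(o, -60), -1)) = Mul(Add(-37, o), Pow(Add(-60, o), -1)) = Mul(Pow(Add(-60, o), -1), Add(-37, o)))
Mul(Add(Function('n')(Mul(8, -1)), 4456), Pow(Add(-282, Mul(Add(1739, -1486), Add(-76, -889))), -1)) = Mul(Add(Mul(Pow(Add(-60, Mul(8, -1)), -1), Add(-37, Mul(8, -1))), 4456), Pow(Add(-282, Mul(Add(1739, -1486), Add(-76, -889))), -1)) = Mul(Add(Mul(Pow(Add(-60, -8), -1), Add(-37, -8)), 4456), Pow(Add(-282, Mul(253, -965)), -1)) = Mul(Add(Mul(Pow(-68, -1), -45), 4456), Pow(Add(-282, -244145), -1)) = Mul(Add(Mul(Rational(-1, 68), -45), 4456), Pow(-244427, -1)) = Mul(Add(Rational(45, 68), 4456), Rational(-1, 244427)) = Mul(Rational(303053, 68), Rational(-1, 244427)) = Rational(-303053, 16621036)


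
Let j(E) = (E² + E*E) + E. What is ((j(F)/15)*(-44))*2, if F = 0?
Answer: 0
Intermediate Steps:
j(E) = E + 2*E² (j(E) = (E² + E²) + E = 2*E² + E = E + 2*E²)
((j(F)/15)*(-44))*2 = (((0*(1 + 2*0))/15)*(-44))*2 = (((0*(1 + 0))*(1/15))*(-44))*2 = (((0*1)*(1/15))*(-44))*2 = ((0*(1/15))*(-44))*2 = (0*(-44))*2 = 0*2 = 0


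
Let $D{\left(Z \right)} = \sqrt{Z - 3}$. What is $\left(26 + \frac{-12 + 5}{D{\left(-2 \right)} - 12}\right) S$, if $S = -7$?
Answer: $- \frac{27706}{149} - \frac{49 i \sqrt{5}}{149} \approx -185.95 - 0.73535 i$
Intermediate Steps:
$D{\left(Z \right)} = \sqrt{-3 + Z}$
$\left(26 + \frac{-12 + 5}{D{\left(-2 \right)} - 12}\right) S = \left(26 + \frac{-12 + 5}{\sqrt{-3 - 2} - 12}\right) \left(-7\right) = \left(26 - \frac{7}{\sqrt{-5} - 12}\right) \left(-7\right) = \left(26 - \frac{7}{i \sqrt{5} - 12}\right) \left(-7\right) = \left(26 - \frac{7}{-12 + i \sqrt{5}}\right) \left(-7\right) = -182 + \frac{49}{-12 + i \sqrt{5}}$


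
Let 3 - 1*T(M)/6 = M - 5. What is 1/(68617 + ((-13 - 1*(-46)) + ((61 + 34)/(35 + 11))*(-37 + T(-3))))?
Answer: 46/3160655 ≈ 1.4554e-5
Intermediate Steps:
T(M) = 48 - 6*M (T(M) = 18 - 6*(M - 5) = 18 - 6*(-5 + M) = 18 + (30 - 6*M) = 48 - 6*M)
1/(68617 + ((-13 - 1*(-46)) + ((61 + 34)/(35 + 11))*(-37 + T(-3)))) = 1/(68617 + ((-13 - 1*(-46)) + ((61 + 34)/(35 + 11))*(-37 + (48 - 6*(-3))))) = 1/(68617 + ((-13 + 46) + (95/46)*(-37 + (48 + 18)))) = 1/(68617 + (33 + (95*(1/46))*(-37 + 66))) = 1/(68617 + (33 + (95/46)*29)) = 1/(68617 + (33 + 2755/46)) = 1/(68617 + 4273/46) = 1/(3160655/46) = 46/3160655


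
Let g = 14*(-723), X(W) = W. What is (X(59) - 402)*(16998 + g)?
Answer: -2358468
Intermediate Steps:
g = -10122
(X(59) - 402)*(16998 + g) = (59 - 402)*(16998 - 10122) = -343*6876 = -2358468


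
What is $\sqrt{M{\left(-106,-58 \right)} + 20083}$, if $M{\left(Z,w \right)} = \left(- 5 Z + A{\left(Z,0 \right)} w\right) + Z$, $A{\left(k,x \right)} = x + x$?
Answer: $\sqrt{20507} \approx 143.2$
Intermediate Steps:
$A{\left(k,x \right)} = 2 x$
$M{\left(Z,w \right)} = - 4 Z$ ($M{\left(Z,w \right)} = \left(- 5 Z + 2 \cdot 0 w\right) + Z = \left(- 5 Z + 0 w\right) + Z = \left(- 5 Z + 0\right) + Z = - 5 Z + Z = - 4 Z$)
$\sqrt{M{\left(-106,-58 \right)} + 20083} = \sqrt{\left(-4\right) \left(-106\right) + 20083} = \sqrt{424 + 20083} = \sqrt{20507}$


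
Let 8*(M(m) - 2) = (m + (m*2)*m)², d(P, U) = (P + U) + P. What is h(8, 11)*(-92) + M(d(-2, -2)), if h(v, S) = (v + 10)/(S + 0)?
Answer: 8711/22 ≈ 395.95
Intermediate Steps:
d(P, U) = U + 2*P
h(v, S) = (10 + v)/S
M(m) = 2 + (m + 2*m²)²/8 (M(m) = 2 + (m + (m*2)*m)²/8 = 2 + (m + (2*m)*m)²/8 = 2 + (m + 2*m²)²/8)
h(8, 11)*(-92) + M(d(-2, -2)) = ((10 + 8)/11)*(-92) + (2 + (-2 + 2*(-2))²*(1 + 2*(-2 + 2*(-2)))²/8) = ((1/11)*18)*(-92) + (2 + (-2 - 4)²*(1 + 2*(-2 - 4))²/8) = (18/11)*(-92) + (2 + (⅛)*(-6)²*(1 + 2*(-6))²) = -1656/11 + (2 + (⅛)*36*(1 - 12)²) = -1656/11 + (2 + (⅛)*36*(-11)²) = -1656/11 + (2 + (⅛)*36*121) = -1656/11 + (2 + 1089/2) = -1656/11 + 1093/2 = 8711/22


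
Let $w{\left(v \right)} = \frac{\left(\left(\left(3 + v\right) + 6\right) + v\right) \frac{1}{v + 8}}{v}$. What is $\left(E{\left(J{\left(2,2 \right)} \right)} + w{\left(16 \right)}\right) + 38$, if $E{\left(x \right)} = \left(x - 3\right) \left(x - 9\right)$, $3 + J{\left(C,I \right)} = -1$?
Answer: $\frac{49577}{384} \approx 129.11$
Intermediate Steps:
$J{\left(C,I \right)} = -4$ ($J{\left(C,I \right)} = -3 - 1 = -4$)
$E{\left(x \right)} = \left(-9 + x\right) \left(-3 + x\right)$ ($E{\left(x \right)} = \left(-3 + x\right) \left(-9 + x\right) = \left(-9 + x\right) \left(-3 + x\right)$)
$w{\left(v \right)} = \frac{9 + 2 v}{v \left(8 + v\right)}$ ($w{\left(v \right)} = \frac{\left(\left(9 + v\right) + v\right) \frac{1}{8 + v}}{v} = \frac{\left(9 + 2 v\right) \frac{1}{8 + v}}{v} = \frac{\frac{1}{8 + v} \left(9 + 2 v\right)}{v} = \frac{9 + 2 v}{v \left(8 + v\right)}$)
$\left(E{\left(J{\left(2,2 \right)} \right)} + w{\left(16 \right)}\right) + 38 = \left(\left(27 + \left(-4\right)^{2} - -48\right) + \frac{9 + 2 \cdot 16}{16 \left(8 + 16\right)}\right) + 38 = \left(\left(27 + 16 + 48\right) + \frac{9 + 32}{16 \cdot 24}\right) + 38 = \left(91 + \frac{1}{16} \cdot \frac{1}{24} \cdot 41\right) + 38 = \left(91 + \frac{41}{384}\right) + 38 = \frac{34985}{384} + 38 = \frac{49577}{384}$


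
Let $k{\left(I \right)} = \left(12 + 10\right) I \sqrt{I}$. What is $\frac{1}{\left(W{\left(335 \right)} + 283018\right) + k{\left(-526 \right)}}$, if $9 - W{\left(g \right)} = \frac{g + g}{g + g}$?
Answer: $\frac{141513}{75270499730} + \frac{2893 i \sqrt{526}}{37635249865} \approx 1.8801 \cdot 10^{-6} + 1.763 \cdot 10^{-6} i$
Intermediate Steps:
$W{\left(g \right)} = 8$ ($W{\left(g \right)} = 9 - \frac{g + g}{g + g} = 9 - \frac{2 g}{2 g} = 9 - 2 g \frac{1}{2 g} = 9 - 1 = 8$)
$k{\left(I \right)} = 22 I^{\frac{3}{2}}$ ($k{\left(I \right)} = 22 I \sqrt{I} = 22 I^{\frac{3}{2}}$)
$\frac{1}{\left(W{\left(335 \right)} + 283018\right) + k{\left(-526 \right)}} = \frac{1}{\left(8 + 283018\right) + 22 \left(-526\right)^{\frac{3}{2}}} = \frac{1}{283026 + 22 \left(- 526 i \sqrt{526}\right)} = \frac{1}{283026 - 11572 i \sqrt{526}}$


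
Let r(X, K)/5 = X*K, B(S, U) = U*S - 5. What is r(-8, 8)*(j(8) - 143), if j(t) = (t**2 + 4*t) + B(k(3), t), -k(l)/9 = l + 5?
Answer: 200960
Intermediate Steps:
k(l) = -45 - 9*l (k(l) = -9*(l + 5) = -9*(5 + l) = -45 - 9*l)
B(S, U) = -5 + S*U (B(S, U) = S*U - 5 = -5 + S*U)
j(t) = -5 + t**2 - 68*t (j(t) = (t**2 + 4*t) + (-5 + (-45 - 9*3)*t) = (t**2 + 4*t) + (-5 + (-45 - 27)*t) = (t**2 + 4*t) + (-5 - 72*t) = -5 + t**2 - 68*t)
r(X, K) = 5*K*X (r(X, K) = 5*(X*K) = 5*(K*X) = 5*K*X)
r(-8, 8)*(j(8) - 143) = (5*8*(-8))*((-5 + 8**2 - 68*8) - 143) = -320*((-5 + 64 - 544) - 143) = -320*(-485 - 143) = -320*(-628) = 200960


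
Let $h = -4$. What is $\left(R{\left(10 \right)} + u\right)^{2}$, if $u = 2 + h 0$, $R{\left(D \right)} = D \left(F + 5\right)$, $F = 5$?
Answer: $10404$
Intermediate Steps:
$R{\left(D \right)} = 10 D$ ($R{\left(D \right)} = D \left(5 + 5\right) = D 10 = 10 D$)
$u = 2$ ($u = 2 - 0 = 2 + 0 = 2$)
$\left(R{\left(10 \right)} + u\right)^{2} = \left(10 \cdot 10 + 2\right)^{2} = \left(100 + 2\right)^{2} = 102^{2} = 10404$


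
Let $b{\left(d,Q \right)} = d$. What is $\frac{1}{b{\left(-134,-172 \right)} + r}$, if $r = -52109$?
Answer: $- \frac{1}{52243} \approx -1.9141 \cdot 10^{-5}$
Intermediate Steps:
$\frac{1}{b{\left(-134,-172 \right)} + r} = \frac{1}{-134 - 52109} = \frac{1}{-52243} = - \frac{1}{52243}$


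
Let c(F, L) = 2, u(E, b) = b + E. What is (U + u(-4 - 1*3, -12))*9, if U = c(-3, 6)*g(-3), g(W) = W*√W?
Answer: -171 - 54*I*√3 ≈ -171.0 - 93.531*I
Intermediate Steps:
u(E, b) = E + b
g(W) = W^(3/2)
U = -6*I*√3 (U = 2*(-3)^(3/2) = 2*(-3*I*√3) = -6*I*√3 ≈ -10.392*I)
(U + u(-4 - 1*3, -12))*9 = (-6*I*√3 + ((-4 - 1*3) - 12))*9 = (-6*I*√3 + ((-4 - 3) - 12))*9 = (-6*I*√3 + (-7 - 12))*9 = (-6*I*√3 - 19)*9 = (-19 - 6*I*√3)*9 = -171 - 54*I*√3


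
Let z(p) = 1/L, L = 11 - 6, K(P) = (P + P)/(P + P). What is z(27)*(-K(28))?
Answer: -⅕ ≈ -0.20000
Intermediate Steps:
K(P) = 1 (K(P) = (2*P)/((2*P)) = (2*P)*(1/(2*P)) = 1)
L = 5
z(p) = ⅕ (z(p) = 1/5 = ⅕)
z(27)*(-K(28)) = (-1*1)/5 = (⅕)*(-1) = -⅕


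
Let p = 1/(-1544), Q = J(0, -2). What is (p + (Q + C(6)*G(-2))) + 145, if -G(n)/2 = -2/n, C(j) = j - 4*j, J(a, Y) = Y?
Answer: 276375/1544 ≈ 179.00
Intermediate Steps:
C(j) = -3*j
G(n) = 4/n (G(n) = -(-4)/n = 4/n)
Q = -2
p = -1/1544 ≈ -0.00064767
(p + (Q + C(6)*G(-2))) + 145 = (-1/1544 + (-2 + (-3*6)*(4/(-2)))) + 145 = (-1/1544 + (-2 - 72*(-1)/2)) + 145 = (-1/1544 + (-2 - 18*(-2))) + 145 = (-1/1544 + (-2 + 36)) + 145 = (-1/1544 + 34) + 145 = 52495/1544 + 145 = 276375/1544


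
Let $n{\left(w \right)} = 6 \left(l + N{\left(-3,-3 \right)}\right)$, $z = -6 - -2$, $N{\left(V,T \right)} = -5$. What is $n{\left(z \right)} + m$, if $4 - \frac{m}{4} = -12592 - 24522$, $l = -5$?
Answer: $148412$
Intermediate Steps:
$m = 148472$ ($m = 16 - 4 \left(-12592 - 24522\right) = 16 - -148456 = 16 + 148456 = 148472$)
$z = -4$ ($z = -6 + 2 = -4$)
$n{\left(w \right)} = -60$ ($n{\left(w \right)} = 6 \left(-5 - 5\right) = 6 \left(-10\right) = -60$)
$n{\left(z \right)} + m = -60 + 148472 = 148412$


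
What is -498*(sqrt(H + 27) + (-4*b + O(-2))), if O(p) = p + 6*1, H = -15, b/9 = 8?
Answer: 141432 - 996*sqrt(3) ≈ 1.3971e+5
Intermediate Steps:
b = 72 (b = 9*8 = 72)
O(p) = 6 + p (O(p) = p + 6 = 6 + p)
-498*(sqrt(H + 27) + (-4*b + O(-2))) = -498*(sqrt(-15 + 27) + (-4*72 + (6 - 2))) = -498*(sqrt(12) + (-288 + 4)) = -498*(2*sqrt(3) - 284) = -498*(-284 + 2*sqrt(3)) = 141432 - 996*sqrt(3)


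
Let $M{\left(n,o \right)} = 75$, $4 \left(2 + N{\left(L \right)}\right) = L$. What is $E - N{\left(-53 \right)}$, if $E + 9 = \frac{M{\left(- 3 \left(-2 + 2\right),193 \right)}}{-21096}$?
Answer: $\frac{43925}{7032} \approx 6.2464$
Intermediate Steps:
$N{\left(L \right)} = -2 + \frac{L}{4}$
$E = - \frac{63313}{7032}$ ($E = -9 + \frac{75}{-21096} = -9 + 75 \left(- \frac{1}{21096}\right) = -9 - \frac{25}{7032} = - \frac{63313}{7032} \approx -9.0036$)
$E - N{\left(-53 \right)} = - \frac{63313}{7032} - \left(-2 + \frac{1}{4} \left(-53\right)\right) = - \frac{63313}{7032} - \left(-2 - \frac{53}{4}\right) = - \frac{63313}{7032} - - \frac{61}{4} = - \frac{63313}{7032} + \frac{61}{4} = \frac{43925}{7032}$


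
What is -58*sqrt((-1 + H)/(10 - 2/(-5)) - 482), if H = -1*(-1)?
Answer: -58*I*sqrt(482) ≈ -1273.4*I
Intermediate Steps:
H = 1
-58*sqrt((-1 + H)/(10 - 2/(-5)) - 482) = -58*sqrt((-1 + 1)/(10 - 2/(-5)) - 482) = -58*sqrt(0/(10 - 2*(-1/5)) - 482) = -58*sqrt(0/(10 + 2/5) - 482) = -58*sqrt(0/(52/5) - 482) = -58*sqrt(0*(5/52) - 482) = -58*sqrt(0 - 482) = -58*I*sqrt(482)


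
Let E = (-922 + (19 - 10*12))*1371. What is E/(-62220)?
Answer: 467511/20740 ≈ 22.542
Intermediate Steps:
E = -1402533 (E = (-922 + (19 - 120))*1371 = (-922 - 101)*1371 = -1023*1371 = -1402533)
E/(-62220) = -1402533/(-62220) = -1402533*(-1/62220) = 467511/20740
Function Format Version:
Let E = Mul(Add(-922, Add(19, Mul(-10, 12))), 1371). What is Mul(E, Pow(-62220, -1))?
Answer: Rational(467511, 20740) ≈ 22.542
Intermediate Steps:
E = -1402533 (E = Mul(Add(-922, Add(19, -120)), 1371) = Mul(Add(-922, -101), 1371) = Mul(-1023, 1371) = -1402533)
Mul(E, Pow(-62220, -1)) = Mul(-1402533, Pow(-62220, -1)) = Mul(-1402533, Rational(-1, 62220)) = Rational(467511, 20740)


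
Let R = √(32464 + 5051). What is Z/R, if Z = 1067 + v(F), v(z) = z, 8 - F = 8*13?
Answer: 971*√37515/37515 ≈ 5.0132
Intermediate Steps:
F = -96 (F = 8 - 8*13 = 8 - 1*104 = 8 - 104 = -96)
Z = 971 (Z = 1067 - 96 = 971)
R = √37515 ≈ 193.69
Z/R = 971/(√37515) = 971*(√37515/37515) = 971*√37515/37515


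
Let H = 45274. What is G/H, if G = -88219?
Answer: -88219/45274 ≈ -1.9486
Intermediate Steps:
G/H = -88219/45274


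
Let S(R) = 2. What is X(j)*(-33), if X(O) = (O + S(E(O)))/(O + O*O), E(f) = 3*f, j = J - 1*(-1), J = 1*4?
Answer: -77/10 ≈ -7.7000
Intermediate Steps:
J = 4
j = 5 (j = 4 - 1*(-1) = 4 + 1 = 5)
X(O) = (2 + O)/(O + O²) (X(O) = (O + 2)/(O + O*O) = (2 + O)/(O + O²))
X(j)*(-33) = ((2 + 5)/(5*(1 + 5)))*(-33) = ((⅕)*7/6)*(-33) = ((⅕)*(⅙)*7)*(-33) = (7/30)*(-33) = -77/10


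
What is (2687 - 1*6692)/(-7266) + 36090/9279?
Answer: 11088605/2497082 ≈ 4.4406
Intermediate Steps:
(2687 - 1*6692)/(-7266) + 36090/9279 = (2687 - 6692)*(-1/7266) + 36090*(1/9279) = -4005*(-1/7266) + 4010/1031 = 1335/2422 + 4010/1031 = 11088605/2497082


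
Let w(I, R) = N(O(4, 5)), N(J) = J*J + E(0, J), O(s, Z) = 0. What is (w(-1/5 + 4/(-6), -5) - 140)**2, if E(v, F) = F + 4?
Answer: 18496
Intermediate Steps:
E(v, F) = 4 + F
N(J) = 4 + J + J**2 (N(J) = J*J + (4 + J) = J**2 + (4 + J) = 4 + J + J**2)
w(I, R) = 4 (w(I, R) = 4 + 0 + 0**2 = 4 + 0 + 0 = 4)
(w(-1/5 + 4/(-6), -5) - 140)**2 = (4 - 140)**2 = (-136)**2 = 18496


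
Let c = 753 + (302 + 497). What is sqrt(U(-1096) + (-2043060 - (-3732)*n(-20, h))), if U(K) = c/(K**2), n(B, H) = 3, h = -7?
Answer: I*sqrt(152544221567)/274 ≈ 1425.4*I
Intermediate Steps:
c = 1552 (c = 753 + 799 = 1552)
U(K) = 1552/K**2 (U(K) = 1552/(K**2) = 1552/K**2)
sqrt(U(-1096) + (-2043060 - (-3732)*n(-20, h))) = sqrt(1552/(-1096)**2 + (-2043060 - (-3732)*3)) = sqrt(1552*(1/1201216) + (-2043060 - 1*(-11196))) = sqrt(97/75076 + (-2043060 + 11196)) = sqrt(97/75076 - 2031864) = sqrt(-152544221567/75076) = I*sqrt(152544221567)/274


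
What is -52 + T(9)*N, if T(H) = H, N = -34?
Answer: -358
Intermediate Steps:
-52 + T(9)*N = -52 + 9*(-34) = -52 - 306 = -358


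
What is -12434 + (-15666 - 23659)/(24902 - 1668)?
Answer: -288930881/23234 ≈ -12436.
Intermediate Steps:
-12434 + (-15666 - 23659)/(24902 - 1668) = -12434 - 39325/23234 = -288930881/23234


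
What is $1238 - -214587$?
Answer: $215825$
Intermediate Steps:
$1238 - -214587 = 1238 + 214587 = 215825$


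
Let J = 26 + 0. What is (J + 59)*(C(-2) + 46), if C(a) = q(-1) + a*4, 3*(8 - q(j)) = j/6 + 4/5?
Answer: 70057/18 ≈ 3892.1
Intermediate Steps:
q(j) = 116/15 - j/18 (q(j) = 8 - (j/6 + 4/5)/3 = 8 - (j*(⅙) + 4*(⅕))/3 = 8 - (j/6 + ⅘)/3 = 8 - (⅘ + j/6)/3 = 8 + (-4/15 - j/18) = 116/15 - j/18)
C(a) = 701/90 + 4*a (C(a) = (116/15 - 1/18*(-1)) + a*4 = (116/15 + 1/18) + 4*a = 701/90 + 4*a)
J = 26
(J + 59)*(C(-2) + 46) = (26 + 59)*((701/90 + 4*(-2)) + 46) = 85*((701/90 - 8) + 46) = 85*(-19/90 + 46) = 85*(4121/90) = 70057/18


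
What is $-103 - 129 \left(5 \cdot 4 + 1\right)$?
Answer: $-2812$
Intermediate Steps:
$-103 - 129 \left(5 \cdot 4 + 1\right) = -103 - 129 \left(20 + 1\right) = -103 - 2709 = -2812$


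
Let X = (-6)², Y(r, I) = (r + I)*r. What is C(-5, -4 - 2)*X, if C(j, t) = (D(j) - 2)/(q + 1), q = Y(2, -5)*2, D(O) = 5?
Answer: -108/11 ≈ -9.8182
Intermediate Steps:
Y(r, I) = r*(I + r) (Y(r, I) = (I + r)*r = r*(I + r))
X = 36
q = -12 (q = (2*(-5 + 2))*2 = (2*(-3))*2 = -6*2 = -12)
C(j, t) = -3/11 (C(j, t) = (5 - 2)/(-12 + 1) = 3/(-11) = 3*(-1/11) = -3/11)
C(-5, -4 - 2)*X = -3/11*36 = -108/11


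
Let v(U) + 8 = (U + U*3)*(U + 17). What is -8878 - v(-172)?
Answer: -115510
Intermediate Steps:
v(U) = -8 + 4*U*(17 + U) (v(U) = -8 + (U + U*3)*(U + 17) = -8 + (U + 3*U)*(17 + U) = -8 + (4*U)*(17 + U) = -8 + 4*U*(17 + U))
-8878 - v(-172) = -8878 - (-8 + 4*(-172)² + 68*(-172)) = -8878 - (-8 + 4*29584 - 11696) = -8878 - (-8 + 118336 - 11696) = -8878 - 1*106632 = -8878 - 106632 = -115510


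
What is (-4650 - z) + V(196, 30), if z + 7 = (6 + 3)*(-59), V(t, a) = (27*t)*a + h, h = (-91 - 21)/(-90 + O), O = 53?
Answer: 5722088/37 ≈ 1.5465e+5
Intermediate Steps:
h = 112/37 (h = (-91 - 21)/(-90 + 53) = -112/(-37) = -112*(-1/37) = 112/37 ≈ 3.0270)
V(t, a) = 112/37 + 27*a*t (V(t, a) = (27*t)*a + 112/37 = 27*a*t + 112/37 = 112/37 + 27*a*t)
z = -538 (z = -7 + (6 + 3)*(-59) = -7 + 9*(-59) = -7 - 531 = -538)
(-4650 - z) + V(196, 30) = (-4650 - 1*(-538)) + (112/37 + 27*30*196) = (-4650 + 538) + (112/37 + 158760) = -4112 + 5874232/37 = 5722088/37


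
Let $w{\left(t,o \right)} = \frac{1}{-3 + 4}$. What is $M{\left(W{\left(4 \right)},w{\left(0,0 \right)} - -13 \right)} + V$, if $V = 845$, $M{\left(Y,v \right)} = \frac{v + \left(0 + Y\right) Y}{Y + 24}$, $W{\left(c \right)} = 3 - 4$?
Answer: $\frac{19450}{23} \approx 845.65$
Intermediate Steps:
$W{\left(c \right)} = -1$ ($W{\left(c \right)} = 3 - 4 = -1$)
$w{\left(t,o \right)} = 1$ ($w{\left(t,o \right)} = 1^{-1} = 1$)
$M{\left(Y,v \right)} = \frac{v + Y^{2}}{24 + Y}$ ($M{\left(Y,v \right)} = \frac{v + Y Y}{24 + Y} = \frac{v + Y^{2}}{24 + Y}$)
$M{\left(W{\left(4 \right)},w{\left(0,0 \right)} - -13 \right)} + V = \frac{\left(1 - -13\right) + \left(-1\right)^{2}}{24 - 1} + 845 = \frac{\left(1 + 13\right) + 1}{23} + 845 = \frac{14 + 1}{23} + 845 = \frac{1}{23} \cdot 15 + 845 = \frac{15}{23} + 845 = \frac{19450}{23}$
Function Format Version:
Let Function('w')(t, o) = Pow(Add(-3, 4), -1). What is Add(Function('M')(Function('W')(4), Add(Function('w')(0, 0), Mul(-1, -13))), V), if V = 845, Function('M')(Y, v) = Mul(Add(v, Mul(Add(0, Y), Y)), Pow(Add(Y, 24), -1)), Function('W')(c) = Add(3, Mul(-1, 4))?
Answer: Rational(19450, 23) ≈ 845.65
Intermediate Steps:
Function('W')(c) = -1 (Function('W')(c) = Add(3, -4) = -1)
Function('w')(t, o) = 1 (Function('w')(t, o) = Pow(1, -1) = 1)
Function('M')(Y, v) = Mul(Pow(Add(24, Y), -1), Add(v, Pow(Y, 2))) (Function('M')(Y, v) = Mul(Add(v, Mul(Y, Y)), Pow(Add(24, Y), -1)) = Mul(Add(v, Pow(Y, 2)), Pow(Add(24, Y), -1)) = Mul(Pow(Add(24, Y), -1), Add(v, Pow(Y, 2))))
Add(Function('M')(Function('W')(4), Add(Function('w')(0, 0), Mul(-1, -13))), V) = Add(Mul(Pow(Add(24, -1), -1), Add(Add(1, Mul(-1, -13)), Pow(-1, 2))), 845) = Add(Mul(Pow(23, -1), Add(Add(1, 13), 1)), 845) = Add(Mul(Rational(1, 23), Add(14, 1)), 845) = Add(Mul(Rational(1, 23), 15), 845) = Add(Rational(15, 23), 845) = Rational(19450, 23)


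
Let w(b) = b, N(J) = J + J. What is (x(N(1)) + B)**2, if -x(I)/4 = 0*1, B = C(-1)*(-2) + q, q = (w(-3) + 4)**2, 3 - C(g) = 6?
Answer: 49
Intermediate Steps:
N(J) = 2*J
C(g) = -3 (C(g) = 3 - 1*6 = 3 - 6 = -3)
q = 1 (q = (-3 + 4)**2 = 1**2 = 1)
B = 7 (B = -3*(-2) + 1 = 6 + 1 = 7)
x(I) = 0 (x(I) = -0 = -4*0 = 0)
(x(N(1)) + B)**2 = (0 + 7)**2 = 7**2 = 49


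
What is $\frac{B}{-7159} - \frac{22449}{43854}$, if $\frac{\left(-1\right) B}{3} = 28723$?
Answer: $\frac{1206047645}{104650262} \approx 11.525$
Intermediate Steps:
$B = -86169$ ($B = \left(-3\right) 28723 = -86169$)
$\frac{B}{-7159} - \frac{22449}{43854} = - \frac{86169}{-7159} - \frac{22449}{43854} = \left(-86169\right) \left(- \frac{1}{7159}\right) - \frac{7483}{14618} = \frac{86169}{7159} - \frac{7483}{14618} = \frac{1206047645}{104650262}$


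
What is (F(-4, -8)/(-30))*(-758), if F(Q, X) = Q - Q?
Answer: 0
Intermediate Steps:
F(Q, X) = 0
(F(-4, -8)/(-30))*(-758) = (0/(-30))*(-758) = (0*(-1/30))*(-758) = 0*(-758) = 0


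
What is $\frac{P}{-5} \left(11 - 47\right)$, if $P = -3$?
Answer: $- \frac{108}{5} \approx -21.6$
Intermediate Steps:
$\frac{P}{-5} \left(11 - 47\right) = - \frac{3}{-5} \left(11 - 47\right) = \left(-3\right) \left(- \frac{1}{5}\right) \left(-36\right) = \frac{3}{5} \left(-36\right) = - \frac{108}{5}$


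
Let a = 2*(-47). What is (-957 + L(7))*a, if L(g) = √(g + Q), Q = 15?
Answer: 89958 - 94*√22 ≈ 89517.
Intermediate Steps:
a = -94
L(g) = √(15 + g) (L(g) = √(g + 15) = √(15 + g))
(-957 + L(7))*a = (-957 + √(15 + 7))*(-94) = (-957 + √22)*(-94) = 89958 - 94*√22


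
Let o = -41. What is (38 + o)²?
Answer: 9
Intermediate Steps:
(38 + o)² = (38 - 41)² = (-3)² = 9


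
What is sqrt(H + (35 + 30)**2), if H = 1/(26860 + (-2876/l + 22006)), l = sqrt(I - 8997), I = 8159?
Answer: sqrt(2)*sqrt((12151100 - 206458851*I*sqrt(838))/(1438 - 24433*I*sqrt(838)))/2 ≈ 65.0 - 3.2004e-10*I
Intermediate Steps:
l = I*sqrt(838) (l = sqrt(8159 - 8997) = sqrt(-838) = I*sqrt(838) ≈ 28.948*I)
H = 1/(48866 + 1438*I*sqrt(838)/419) (H = 1/(26860 + (-2876*(-I*sqrt(838)/838) + 22006)) = 1/(26860 + (-(-1438)*I*sqrt(838)/419 + 22006)) = 1/(26860 + (1438*I*sqrt(838)/419 + 22006)) = 1/(26860 + (22006 + 1438*I*sqrt(838)/419)) = 1/(48866 + 1438*I*sqrt(838)/419) ≈ 2.0464e-5 - 4.161e-8*I)
sqrt(H + (35 + 30)**2) = sqrt(sqrt(838)/(2*(1438*I + 24433*sqrt(838))) + (35 + 30)**2) = sqrt(sqrt(838)/(2*(1438*I + 24433*sqrt(838))) + 65**2) = sqrt(sqrt(838)/(2*(1438*I + 24433*sqrt(838))) + 4225) = sqrt(4225 + sqrt(838)/(2*(1438*I + 24433*sqrt(838))))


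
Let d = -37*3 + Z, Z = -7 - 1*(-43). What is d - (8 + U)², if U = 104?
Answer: -12619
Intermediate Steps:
Z = 36 (Z = -7 + 43 = 36)
d = -75 (d = -37*3 + 36 = -111 + 36 = -75)
d - (8 + U)² = -75 - (8 + 104)² = -75 - 1*112² = -75 - 1*12544 = -75 - 12544 = -12619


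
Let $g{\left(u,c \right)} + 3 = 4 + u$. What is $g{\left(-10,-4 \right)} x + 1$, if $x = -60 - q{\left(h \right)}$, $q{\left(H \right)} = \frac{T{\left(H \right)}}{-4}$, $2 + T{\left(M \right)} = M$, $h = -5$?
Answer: $\frac{2227}{4} \approx 556.75$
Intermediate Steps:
$T{\left(M \right)} = -2 + M$
$q{\left(H \right)} = \frac{1}{2} - \frac{H}{4}$ ($q{\left(H \right)} = \frac{-2 + H}{-4} = \left(-2 + H\right) \left(- \frac{1}{4}\right) = \frac{1}{2} - \frac{H}{4}$)
$g{\left(u,c \right)} = 1 + u$ ($g{\left(u,c \right)} = -3 + \left(4 + u\right) = 1 + u$)
$x = - \frac{247}{4}$ ($x = -60 - \left(\frac{1}{2} - - \frac{5}{4}\right) = -60 - \left(\frac{1}{2} + \frac{5}{4}\right) = -60 - \frac{7}{4} = - \frac{247}{4} \approx -61.75$)
$g{\left(-10,-4 \right)} x + 1 = \left(1 - 10\right) \left(- \frac{247}{4}\right) + 1 = \left(-9\right) \left(- \frac{247}{4}\right) + 1 = \frac{2223}{4} + 1 = \frac{2227}{4}$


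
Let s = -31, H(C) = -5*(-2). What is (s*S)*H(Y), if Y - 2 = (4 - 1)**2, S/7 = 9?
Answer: -19530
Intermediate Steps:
S = 63 (S = 7*9 = 63)
Y = 11 (Y = 2 + (4 - 1)**2 = 2 + 3**2 = 2 + 9 = 11)
H(C) = 10
(s*S)*H(Y) = -31*63*10 = -1953*10 = -19530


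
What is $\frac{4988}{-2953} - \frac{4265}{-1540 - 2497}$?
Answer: $- \frac{7542011}{11921261} \approx -0.63265$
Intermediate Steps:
$\frac{4988}{-2953} - \frac{4265}{-1540 - 2497} = 4988 \left(- \frac{1}{2953}\right) - \frac{4265}{-1540 - 2497} = - \frac{4988}{2953} - \frac{4265}{-4037} = - \frac{4988}{2953} - - \frac{4265}{4037} = - \frac{4988}{2953} + \frac{4265}{4037} = - \frac{7542011}{11921261}$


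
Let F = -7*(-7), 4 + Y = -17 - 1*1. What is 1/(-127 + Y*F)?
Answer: -1/1205 ≈ -0.00082988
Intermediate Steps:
Y = -22 (Y = -4 + (-17 - 1*1) = -4 + (-17 - 1) = -4 - 18 = -22)
F = 49
1/(-127 + Y*F) = 1/(-127 - 22*49) = 1/(-127 - 1078) = 1/(-1205) = -1/1205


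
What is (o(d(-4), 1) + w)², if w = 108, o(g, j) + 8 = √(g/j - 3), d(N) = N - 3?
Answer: (100 + I*√10)² ≈ 9990.0 + 632.46*I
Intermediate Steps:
d(N) = -3 + N
o(g, j) = -8 + √(-3 + g/j) (o(g, j) = -8 + √(g/j - 3) = -8 + √(-3 + g/j))
(o(d(-4), 1) + w)² = ((-8 + √(-3 + (-3 - 4)/1)) + 108)² = ((-8 + √(-3 - 7*1)) + 108)² = ((-8 + √(-3 - 7)) + 108)² = ((-8 + √(-10)) + 108)² = ((-8 + I*√10) + 108)² = (100 + I*√10)²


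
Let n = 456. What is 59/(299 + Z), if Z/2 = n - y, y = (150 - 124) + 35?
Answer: 59/1089 ≈ 0.054178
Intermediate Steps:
y = 61 (y = 26 + 35 = 61)
Z = 790 (Z = 2*(456 - 1*61) = 2*(456 - 61) = 2*395 = 790)
59/(299 + Z) = 59/(299 + 790) = 59/1089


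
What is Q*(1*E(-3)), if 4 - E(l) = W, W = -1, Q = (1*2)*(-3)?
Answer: -30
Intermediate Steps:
Q = -6 (Q = 2*(-3) = -6)
E(l) = 5 (E(l) = 4 - 1*(-1) = 4 + 1 = 5)
Q*(1*E(-3)) = -6*5 = -30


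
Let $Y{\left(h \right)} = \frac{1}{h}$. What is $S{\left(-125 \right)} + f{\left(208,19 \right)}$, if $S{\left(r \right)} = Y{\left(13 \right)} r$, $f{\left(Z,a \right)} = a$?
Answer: $\frac{122}{13} \approx 9.3846$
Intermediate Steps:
$S{\left(r \right)} = \frac{r}{13}$
$S{\left(-125 \right)} + f{\left(208,19 \right)} = \frac{1}{13} \left(-125\right) + 19 = - \frac{125}{13} + 19 = \frac{122}{13}$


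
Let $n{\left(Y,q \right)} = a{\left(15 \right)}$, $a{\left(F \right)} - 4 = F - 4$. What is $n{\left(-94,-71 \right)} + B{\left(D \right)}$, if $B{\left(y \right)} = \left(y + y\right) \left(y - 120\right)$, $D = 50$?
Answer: $-6985$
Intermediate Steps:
$a{\left(F \right)} = F$ ($a{\left(F \right)} = 4 + \left(F - 4\right) = 4 + \left(-4 + F\right) = F$)
$B{\left(y \right)} = 2 y \left(-120 + y\right)$
$n{\left(Y,q \right)} = 15$
$n{\left(-94,-71 \right)} + B{\left(D \right)} = 15 + 2 \cdot 50 \left(-120 + 50\right) = 15 + 2 \cdot 50 \left(-70\right) = 15 - 7000 = -6985$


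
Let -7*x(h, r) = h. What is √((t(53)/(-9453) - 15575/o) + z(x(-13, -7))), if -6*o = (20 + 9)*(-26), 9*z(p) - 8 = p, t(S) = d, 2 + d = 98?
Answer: I*√76455208564164066/24946467 ≈ 11.084*I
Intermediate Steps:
d = 96 (d = -2 + 98 = 96)
x(h, r) = -h/7
t(S) = 96
z(p) = 8/9 + p/9
o = 377/3 (o = -(20 + 9)*(-26)/6 = -29*(-26)/6 = -⅙*(-754) = 377/3 ≈ 125.67)
√((t(53)/(-9453) - 15575/o) + z(x(-13, -7))) = √((96/(-9453) - 15575/377/3) + (8/9 + (-⅐*(-13))/9)) = √((96*(-1/9453) - 15575*3/377) + (8/9 + (⅑)*(13/7))) = √((-32/3151 - 46725/377) + (8/9 + 13/63)) = √(-147242539/1187927 + 23/21) = √(-3064770998/24946467) = I*√76455208564164066/24946467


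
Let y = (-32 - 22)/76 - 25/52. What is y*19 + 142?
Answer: 6207/52 ≈ 119.37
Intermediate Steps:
y = -1177/988 (y = -54*1/76 - 25*1/52 = -27/38 - 25/52 = -1177/988 ≈ -1.1913)
y*19 + 142 = -1177/988*19 + 142 = -1177/52 + 142 = 6207/52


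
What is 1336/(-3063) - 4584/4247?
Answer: -19714784/13008561 ≈ -1.5155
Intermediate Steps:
1336/(-3063) - 4584/4247 = 1336*(-1/3063) - 4584*1/4247 = -1336/3063 - 4584/4247 = -19714784/13008561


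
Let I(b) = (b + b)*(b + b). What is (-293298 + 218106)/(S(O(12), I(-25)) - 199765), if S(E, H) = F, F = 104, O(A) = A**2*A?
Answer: 75192/199661 ≈ 0.37660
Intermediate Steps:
I(b) = 4*b**2 (I(b) = (2*b)*(2*b) = 4*b**2)
O(A) = A**3
S(E, H) = 104
(-293298 + 218106)/(S(O(12), I(-25)) - 199765) = (-293298 + 218106)/(104 - 199765) = -75192/(-199661) = -75192*(-1/199661) = 75192/199661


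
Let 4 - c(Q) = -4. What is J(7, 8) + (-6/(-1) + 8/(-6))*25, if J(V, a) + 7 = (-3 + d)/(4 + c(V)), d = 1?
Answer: 219/2 ≈ 109.50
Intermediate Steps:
c(Q) = 8 (c(Q) = 4 - 1*(-4) = 4 + 4 = 8)
J(V, a) = -43/6 (J(V, a) = -7 + (-3 + 1)/(4 + 8) = -7 - 2/12 = -7 - 2*1/12 = -7 - ⅙ = -43/6)
J(7, 8) + (-6/(-1) + 8/(-6))*25 = -43/6 + (-6/(-1) + 8/(-6))*25 = -43/6 + (-6*(-1) + 8*(-⅙))*25 = -43/6 + (6 - 4/3)*25 = -43/6 + (14/3)*25 = -43/6 + 350/3 = 219/2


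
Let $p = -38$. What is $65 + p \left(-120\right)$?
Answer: $4625$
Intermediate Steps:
$65 + p \left(-120\right) = 65 - -4560 = 65 + 4560 = 4625$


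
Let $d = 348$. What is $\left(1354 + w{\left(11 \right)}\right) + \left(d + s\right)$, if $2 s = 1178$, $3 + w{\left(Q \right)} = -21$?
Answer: $2267$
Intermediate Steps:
$w{\left(Q \right)} = -24$ ($w{\left(Q \right)} = -3 - 21 = -24$)
$s = 589$ ($s = \frac{1}{2} \cdot 1178 = 589$)
$\left(1354 + w{\left(11 \right)}\right) + \left(d + s\right) = \left(1354 - 24\right) + \left(348 + 589\right) = 1330 + 937 = 2267$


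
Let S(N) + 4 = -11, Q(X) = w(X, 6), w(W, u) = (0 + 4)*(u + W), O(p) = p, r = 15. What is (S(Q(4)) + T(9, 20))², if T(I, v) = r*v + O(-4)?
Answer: 78961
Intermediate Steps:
w(W, u) = 4*W + 4*u (w(W, u) = 4*(W + u) = 4*W + 4*u)
Q(X) = 24 + 4*X (Q(X) = 4*X + 4*6 = 4*X + 24 = 24 + 4*X)
S(N) = -15 (S(N) = -4 - 11 = -15)
T(I, v) = -4 + 15*v (T(I, v) = 15*v - 4 = -4 + 15*v)
(S(Q(4)) + T(9, 20))² = (-15 + (-4 + 15*20))² = (-15 + (-4 + 300))² = (-15 + 296)² = 281² = 78961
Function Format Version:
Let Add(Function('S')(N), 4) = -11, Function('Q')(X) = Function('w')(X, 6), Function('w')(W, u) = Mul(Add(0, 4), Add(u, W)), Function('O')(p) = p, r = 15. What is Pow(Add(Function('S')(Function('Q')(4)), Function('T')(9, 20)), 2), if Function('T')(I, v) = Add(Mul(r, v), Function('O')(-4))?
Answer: 78961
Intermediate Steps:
Function('w')(W, u) = Add(Mul(4, W), Mul(4, u)) (Function('w')(W, u) = Mul(4, Add(W, u)) = Add(Mul(4, W), Mul(4, u)))
Function('Q')(X) = Add(24, Mul(4, X)) (Function('Q')(X) = Add(Mul(4, X), Mul(4, 6)) = Add(Mul(4, X), 24) = Add(24, Mul(4, X)))
Function('S')(N) = -15 (Function('S')(N) = Add(-4, -11) = -15)
Function('T')(I, v) = Add(-4, Mul(15, v)) (Function('T')(I, v) = Add(Mul(15, v), -4) = Add(-4, Mul(15, v)))
Pow(Add(Function('S')(Function('Q')(4)), Function('T')(9, 20)), 2) = Pow(Add(-15, Add(-4, Mul(15, 20))), 2) = Pow(Add(-15, Add(-4, 300)), 2) = Pow(Add(-15, 296), 2) = Pow(281, 2) = 78961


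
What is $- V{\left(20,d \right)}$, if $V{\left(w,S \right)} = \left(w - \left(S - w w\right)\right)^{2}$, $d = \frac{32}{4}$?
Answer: $-169744$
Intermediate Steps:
$d = 8$ ($d = 32 \cdot \frac{1}{4} = 8$)
$V{\left(w,S \right)} = \left(w + w^{2} - S\right)^{2}$ ($V{\left(w,S \right)} = \left(w - \left(S - w^{2}\right)\right)^{2} = \left(w + w^{2} - S\right)^{2}$)
$- V{\left(20,d \right)} = - \left(20 + 20^{2} - 8\right)^{2} = - \left(20 + 400 - 8\right)^{2} = - 412^{2} = \left(-1\right) 169744 = -169744$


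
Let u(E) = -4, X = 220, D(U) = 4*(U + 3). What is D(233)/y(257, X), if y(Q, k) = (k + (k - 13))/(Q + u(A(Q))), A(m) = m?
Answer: 238832/427 ≈ 559.33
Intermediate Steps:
D(U) = 12 + 4*U (D(U) = 4*(3 + U) = 12 + 4*U)
y(Q, k) = (-13 + 2*k)/(-4 + Q) (y(Q, k) = (k + (k - 13))/(Q - 4) = (k + (-13 + k))/(-4 + Q) = (-13 + 2*k)/(-4 + Q))
D(233)/y(257, X) = (12 + 4*233)/(((-13 + 2*220)/(-4 + 257))) = (12 + 932)/(((-13 + 440)/253)) = 944/(((1/253)*427)) = 944/(427/253) = 944*(253/427) = 238832/427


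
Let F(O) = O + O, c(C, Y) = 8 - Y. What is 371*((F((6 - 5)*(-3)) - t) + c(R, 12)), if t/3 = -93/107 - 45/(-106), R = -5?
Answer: -688037/214 ≈ -3215.1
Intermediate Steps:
F(O) = 2*O
t = -15129/11342 (t = 3*(-93/107 - 45/(-106)) = 3*(-93*1/107 - 45*(-1/106)) = 3*(-93/107 + 45/106) = 3*(-5043/11342) = -15129/11342 ≈ -1.3339)
371*((F((6 - 5)*(-3)) - t) + c(R, 12)) = 371*((2*((6 - 5)*(-3)) - 1*(-15129/11342)) + (8 - 1*12)) = 371*((2*(1*(-3)) + 15129/11342) + (8 - 12)) = 371*((2*(-3) + 15129/11342) - 4) = 371*((-6 + 15129/11342) - 4) = 371*(-52923/11342 - 4) = 371*(-98291/11342) = -688037/214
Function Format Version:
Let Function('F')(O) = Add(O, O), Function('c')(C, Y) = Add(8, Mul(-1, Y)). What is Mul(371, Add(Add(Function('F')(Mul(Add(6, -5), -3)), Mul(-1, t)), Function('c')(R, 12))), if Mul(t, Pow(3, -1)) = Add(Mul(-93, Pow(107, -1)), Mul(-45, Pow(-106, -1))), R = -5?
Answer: Rational(-688037, 214) ≈ -3215.1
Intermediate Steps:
Function('F')(O) = Mul(2, O)
t = Rational(-15129, 11342) (t = Mul(3, Add(Mul(-93, Pow(107, -1)), Mul(-45, Pow(-106, -1)))) = Mul(3, Add(Mul(-93, Rational(1, 107)), Mul(-45, Rational(-1, 106)))) = Mul(3, Add(Rational(-93, 107), Rational(45, 106))) = Mul(3, Rational(-5043, 11342)) = Rational(-15129, 11342) ≈ -1.3339)
Mul(371, Add(Add(Function('F')(Mul(Add(6, -5), -3)), Mul(-1, t)), Function('c')(R, 12))) = Mul(371, Add(Add(Mul(2, Mul(Add(6, -5), -3)), Mul(-1, Rational(-15129, 11342))), Add(8, Mul(-1, 12)))) = Mul(371, Add(Add(Mul(2, Mul(1, -3)), Rational(15129, 11342)), Add(8, -12))) = Mul(371, Add(Add(Mul(2, -3), Rational(15129, 11342)), -4)) = Mul(371, Add(Add(-6, Rational(15129, 11342)), -4)) = Mul(371, Add(Rational(-52923, 11342), -4)) = Mul(371, Rational(-98291, 11342)) = Rational(-688037, 214)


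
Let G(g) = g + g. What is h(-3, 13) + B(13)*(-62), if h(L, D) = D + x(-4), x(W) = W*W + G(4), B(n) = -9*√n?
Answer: 37 + 558*√13 ≈ 2048.9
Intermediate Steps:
G(g) = 2*g
x(W) = 8 + W² (x(W) = W*W + 2*4 = W² + 8 = 8 + W²)
h(L, D) = 24 + D (h(L, D) = D + (8 + (-4)²) = D + (8 + 16) = D + 24 = 24 + D)
h(-3, 13) + B(13)*(-62) = (24 + 13) - 9*√13*(-62) = 37 + 558*√13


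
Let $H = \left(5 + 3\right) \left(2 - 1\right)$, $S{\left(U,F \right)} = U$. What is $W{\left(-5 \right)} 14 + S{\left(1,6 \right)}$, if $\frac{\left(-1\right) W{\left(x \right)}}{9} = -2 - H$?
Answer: $1261$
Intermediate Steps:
$H = 8$ ($H = 8 \cdot 1 = 8$)
$W{\left(x \right)} = 90$ ($W{\left(x \right)} = - 9 \left(-2 - 8\right) = \left(-9\right) \left(-10\right) = 90$)
$W{\left(-5 \right)} 14 + S{\left(1,6 \right)} = 90 \cdot 14 + 1 = 1260 + 1 = 1261$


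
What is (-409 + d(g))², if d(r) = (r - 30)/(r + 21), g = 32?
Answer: 469805625/2809 ≈ 1.6725e+5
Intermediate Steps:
d(r) = (-30 + r)/(21 + r)
(-409 + d(g))² = (-409 + (-30 + 32)/(21 + 32))² = (-409 + 2/53)² = (-21675/53)² = 469805625/2809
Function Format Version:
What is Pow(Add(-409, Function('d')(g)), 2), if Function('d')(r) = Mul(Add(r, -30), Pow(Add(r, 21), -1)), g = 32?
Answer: Rational(469805625, 2809) ≈ 1.6725e+5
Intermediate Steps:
Function('d')(r) = Mul(Pow(Add(21, r), -1), Add(-30, r)) (Function('d')(r) = Mul(Add(-30, r), Pow(Add(21, r), -1)) = Mul(Pow(Add(21, r), -1), Add(-30, r)))
Pow(Add(-409, Function('d')(g)), 2) = Pow(Add(-409, Mul(Pow(Add(21, 32), -1), Add(-30, 32))), 2) = Pow(Add(-409, Mul(Pow(53, -1), 2)), 2) = Pow(Add(-409, Mul(Rational(1, 53), 2)), 2) = Pow(Add(-409, Rational(2, 53)), 2) = Pow(Rational(-21675, 53), 2) = Rational(469805625, 2809)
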